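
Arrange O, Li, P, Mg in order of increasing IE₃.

P < O < Mg < Li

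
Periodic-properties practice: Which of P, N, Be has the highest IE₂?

IE_2 is the cost of taking one more electron from the +1 cation: P⁺ still has 4 valence electrons; N⁺ still has 4 valence electrons; Be⁺ still has 1 valence electron.
All are still removing valence electrons, so compare the +1 ions as you would atoms: IE_2 generally rises across a period (higher Z_eff) and falls down a group (larger shell), subject to the usual subshell exceptions.
Valence configurations: P⁺ [Ne]3s²3p², N⁺ [He]2s²2p², Be⁺ [He]2s¹.
Tabulated IE_2 (kJ/mol): P 1907, N 2856, Be 1757.
So the second ionization energies run Be < P < N.

N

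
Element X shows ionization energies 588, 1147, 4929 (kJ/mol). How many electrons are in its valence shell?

Look for the largest jump between consecutive ionization energies: IE3/IE2 ≈ 4.3, far larger than any earlier ratio.
That jump marks the point where a core electron is being removed. So the atom has 2 valence electrons.

2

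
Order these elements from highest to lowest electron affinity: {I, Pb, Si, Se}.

Adding an electron releases more energy for atoms nearer the top right (short of the noble gases).
Neither a single period nor a single group — weigh both effects.
Si > Pb: Si sits above Pb in group 14, so the down-group effect alone puts Si higher.
Se > Si: period and group pull opposite ways; the across-period shift dominates (195 vs 134 kJ/mol).
I > Se: the two effects oppose for this pair; the across-period effect wins (295 vs 195 kJ/mol).
Approximate values (kJ/mol): Si 134, Se 195, I 295, Pb 35.
So from highest to lowest: I > Se > Si > Pb.

I > Se > Si > Pb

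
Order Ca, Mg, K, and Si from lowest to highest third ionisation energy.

Si < K < Ca < Mg

The third ionization energy removes an electron from the +2 ion. For each element: Ca²⁺ is the bare [Ar] core; Mg²⁺ is the bare [Ne] core; K²⁺ is already 1 electron into the core; Si²⁺ still has 2 valence electrons.
Breaking into a closed-shell core is much more expensive than removing a leftover valence electron — K, Ca and Mg have the largest IE_3 here.
Tabulated IE_3 (kJ/mol): Ca 4912, Mg 7733, K 4420, Si 3232.
Hence IE_3: Si < K < Ca < Mg.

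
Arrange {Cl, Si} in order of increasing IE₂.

Consider each +1 ion: Cl⁺ still has 6 valence electrons; Si⁺ still has 3 valence electrons.
All are still removing valence electrons, so compare the +1 ions as you would atoms: IE_2 generally rises across a period (higher Z_eff) and falls down a group (larger shell), subject to the usual subshell exceptions.
Valence configurations: Cl⁺ [Ne]3s²3p⁴, Si⁺ [Ne]3s²3p¹.
The numbers (kJ/mol): Cl 2298, Si 1577.
Putting it together, IE_2: Si < Cl.

Si, Cl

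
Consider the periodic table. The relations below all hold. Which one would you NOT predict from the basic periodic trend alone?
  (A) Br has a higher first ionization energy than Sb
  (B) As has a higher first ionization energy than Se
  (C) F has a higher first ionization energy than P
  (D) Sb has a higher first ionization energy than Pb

The general trend: first ionization energy increases across a period and decreases down a group.
(A) Br (period 4, group 17) vs Sb (period 5, group 15): the stated order agrees with the simple trend.
(B) As (period 4, group 15) vs Se (period 4, group 16): the stated order contradicts the simple trend.
(C) F (period 2, group 17) vs P (period 3, group 15): the stated order agrees with the simple trend.
(D) Sb (period 5, group 15) vs Pb (period 6, group 14): the stated order agrees with the simple trend.
The exception is (B): Se (4p⁴) ionizes more easily than half-filled As (4p³).

(B)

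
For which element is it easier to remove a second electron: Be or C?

Be

Consider each +1 ion: Be⁺ still has 1 valence electron; C⁺ still has 3 valence electrons.
All are still removing valence electrons, so compare the +1 ions as you would atoms: IE_2 generally rises across a period (higher Z_eff) and falls down a group (larger shell), subject to the usual subshell exceptions.
Valence configurations: Be⁺ [He]2s¹, C⁺ [He]2s²2p¹.
Tabulated IE_2 (kJ/mol): Be 1757, C 2353.
Putting it together, IE_2: Be < C.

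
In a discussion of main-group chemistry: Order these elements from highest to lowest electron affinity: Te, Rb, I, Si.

Si is in period 3, group 14; Rb is in period 5, group 1; Te is in period 5, group 16; I is in period 5, group 17.
Adding an electron releases more energy for atoms nearer the top right (short of the noble gases).
Here both period and group differ, so the two effects have to be weighed against each other.
Si > Rb: both effects reinforce here, so Si is clearly the higher of the two.
Te > Si: the two effects oppose for this pair; the across-period effect wins (190 vs 134 kJ/mol).
I > Te: both are in period 5; the period trend gives I the larger value.
Tabulated electron affinity (kJ/mol): Si 134, Rb 47, Te 190, I 295.
So from highest to lowest: I > Te > Si > Rb.

I > Te > Si > Rb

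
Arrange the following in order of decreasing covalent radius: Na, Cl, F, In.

Na, In, Cl, F

F is in period 2, group 17; Na is in period 3, group 1; Cl is in period 3, group 17; In is in period 5, group 13.
Atomic radius shrinks across a period as nuclear charge pulls the same shell inward, and grows down a group as new shells are added.
Neither a single period nor a single group — weigh both effects.
Cl > F: Cl sits below F in group 17, so the down-group effect alone puts Cl larger.
In > Cl: both effects reinforce here, so In is clearly the larger of the two.
Na > In: period and group pull opposite ways; the across-period shift dominates (155 vs 142 pm).
Approximate values (pm): F 64, Na 155, Cl 99, In 142.
So from largest to smallest: Na > In > Cl > F.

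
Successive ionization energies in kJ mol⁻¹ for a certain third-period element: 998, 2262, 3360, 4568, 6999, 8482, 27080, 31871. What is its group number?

Look for the largest jump between consecutive ionization energies: IE7/IE6 ≈ 3.2, far larger than any earlier ratio.
That jump marks the point where a core electron is being removed. So the atom has 6 valence electrons.
A main-group element with 6 valence electrons is in group 16.

Group 16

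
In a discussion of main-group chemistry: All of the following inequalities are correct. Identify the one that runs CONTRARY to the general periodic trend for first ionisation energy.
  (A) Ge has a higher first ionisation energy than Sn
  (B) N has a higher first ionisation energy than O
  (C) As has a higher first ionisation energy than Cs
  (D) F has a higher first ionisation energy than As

The general trend: first ionisation energy increases across a period and decreases down a group.
(A) Ge (period 4, group 14) vs Sn (period 5, group 14): the stated order agrees with the simple trend.
(B) N (period 2, group 15) vs O (period 2, group 16): the stated order contradicts the simple trend.
(C) As (period 4, group 15) vs Cs (period 6, group 1): the stated order agrees with the simple trend.
(D) F (period 2, group 17) vs As (period 4, group 15): the stated order agrees with the simple trend.
The exception is (B): pairing an electron in O's 2p⁴ costs repulsion energy, so O ionizes more easily than half-filled N (2p³).

(B)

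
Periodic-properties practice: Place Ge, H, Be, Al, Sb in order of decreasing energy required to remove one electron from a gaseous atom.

IE₁ increases left→right with effective nuclear charge and decreases top→bottom as the valence shell moves farther out.
These sit on a diagonal, where the across-period and down-group effects partly cancel.
Ge > Al: the two effects oppose for this pair; the across-period effect wins (762 vs 578 kJ/mol).
Sb > Ge: period and group pull opposite ways; the across-period shift dominates (831 vs 762 kJ/mol).
Be > Sb: the two effects oppose for this pair; the down-group effect wins (900 vs 831 kJ/mol).
H > Be: period and group pull opposite ways; the down-group shift dominates (1312 vs 900 kJ/mol).
Approximate values (kJ/mol): H 1312, Be 900, Al 578, Ge 762, Sb 831.
So from highest to lowest: H > Be > Sb > Ge > Al.

H > Be > Sb > Ge > Al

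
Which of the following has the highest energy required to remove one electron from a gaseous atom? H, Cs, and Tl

H

H is in period 1, group 1; Cs is in period 6, group 1; Tl is in period 6, group 13.
Across a period the outer electron is held more tightly (higher IE₁); down a group it sits in a higher shell, more shielded, and comes off more easily.
Here both period and group differ, so the two effects have to be weighed against each other.
Tl > Cs: Tl lies to the right of Cs in period 6, so the across-period effect alone puts Tl higher.
H > Tl: period and group pull opposite ways; the down-group shift dominates (1312 vs 589 kJ/mol).
For reference (kJ/mol): H 1312, Cs 376, Tl 589.
The highest energy required to remove one electron from a gaseous atom among these belongs to H.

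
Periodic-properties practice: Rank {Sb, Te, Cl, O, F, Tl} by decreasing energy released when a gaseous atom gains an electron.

Cl > F > Te > O > Sb > Tl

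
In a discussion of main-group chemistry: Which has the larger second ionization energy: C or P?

C

After 1 electron has been removed, what remains? C⁺ still has 3 valence electrons; P⁺ still has 4 valence electrons.
All are still removing valence electrons, so compare the +1 ions as you would atoms: IE_2 generally rises across a period (higher Z_eff) and falls down a group (larger shell), subject to the usual subshell exceptions.
Valence configurations: C⁺ [He]2s²2p¹, P⁺ [Ne]3s²3p².
Approximate IE_2 values (kJ/mol): C 2353, P 1907.
Hence IE_2: P < C.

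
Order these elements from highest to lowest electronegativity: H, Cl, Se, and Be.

Cl > Se > H > Be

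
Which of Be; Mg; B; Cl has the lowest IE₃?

Consider each +2 ion: Be²⁺ is the bare [He] core; Mg²⁺ is the bare [Ne] core; B²⁺ still has 1 valence electron; Cl²⁺ still has 5 valence electrons.
Core electrons are held far more tightly than valence electrons, so Mg and Be top the IE_3 order.
Valence configurations: B²⁺ [He]2s¹, Cl²⁺ [Ne]3s²3p³.
Approximate IE_3 values (kJ/mol): Be 14849, Mg 7733, B 3660, Cl 3822.
Hence IE_3: B < Cl < Mg < Be.

B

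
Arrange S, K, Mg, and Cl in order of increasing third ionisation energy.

After 2 electrons have been removed, what remains? S²⁺ still has 4 valence electrons; K²⁺ is already 1 electron into the core; Mg²⁺ is the bare [Ne] core; Cl²⁺ still has 5 valence electrons.
Pulling an electron out of a noble-gas core costs far more than removing a remaining valence electron, so K and Mg sit at the high end of IE_3.
Valence configurations: S²⁺ [Ne]3s²3p², Cl²⁺ [Ne]3s²3p³.
The numbers (kJ/mol): S 3357, K 4420, Mg 7733, Cl 3822.
So the third ionization energies run S < Cl < K < Mg.

S < Cl < K < Mg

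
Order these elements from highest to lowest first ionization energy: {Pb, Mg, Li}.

Mg > Pb > Li

Removing the outermost electron gets harder across a period and easier down a group.
Here both period and group differ, so the two effects have to be weighed against each other.
Pb > Li: period and group pull opposite ways; the across-period shift dominates (716 vs 520 kJ/mol).
Mg > Pb: the two effects oppose for this pair; the down-group effect wins (738 vs 716 kJ/mol).
Tabulated first ionization energy (kJ/mol): Li 520, Mg 738, Pb 716.
So from highest to lowest: Mg > Pb > Li.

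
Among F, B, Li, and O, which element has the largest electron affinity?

F

Li is in period 2, group 1; B is in period 2, group 13; O is in period 2, group 16; F is in period 2, group 17.
Electron affinity generally becomes more exothermic across a period toward the halogens and less exothermic down a group.
All lie in period 2; the across-period trend (electron affinity increases left to right) applies, with the exception below.
Note the exception: Li has a higher electron affinity than B, contrary to the simple trend — B's ns²np¹ configuration gives only a small electron affinity — the sparsely filled np subshell binds an added electron weakly.
Tabulated electron affinity (kJ/mol): Li 60, B 27, O 141, F 328.
The largest electron affinity among these belongs to F.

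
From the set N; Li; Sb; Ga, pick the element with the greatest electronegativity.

N

Atoms toward the upper right of the periodic table pull bonding electrons most strongly.
Neither a single period nor a single group — weigh both effects.
Ga > Li: period and group pull opposite ways; the across-period shift dominates (1.81 vs 0.98).
Sb > Ga: period and group pull opposite ways; the across-period shift dominates (2.05 vs 1.81).
N > Sb: N sits above Sb in group 15, so the down-group effect alone puts N higher.
Approximate values (Pauling): Li 0.98, N 3.04, Ga 1.81, Sb 2.05.
The greatest electronegativity among these belongs to N.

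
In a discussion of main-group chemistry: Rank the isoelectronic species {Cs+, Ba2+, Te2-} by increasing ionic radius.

Ba2+ < Cs+ < Te2-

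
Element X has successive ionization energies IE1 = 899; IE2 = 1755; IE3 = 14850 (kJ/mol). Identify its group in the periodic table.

Look for the largest jump between consecutive ionization energies: IE3/IE2 ≈ 8.5, far larger than any earlier ratio.
That jump marks the point where a core electron is being removed. So the atom has 2 valence electrons.
A main-group element with 2 valence electrons is in group 2.

Group 2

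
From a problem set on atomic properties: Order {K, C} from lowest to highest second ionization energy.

C < K

The second ionization energy removes an electron from the +1 ion. For each element: K⁺ is the bare [Ar] core; C⁺ still has 3 valence electrons.
Breaking into a closed-shell core is much more expensive than removing a leftover valence electron — K has the largest IE_2 here.
Approximate IE_2 values (kJ/mol): K 3052, C 2353.
Hence IE_2: C < K.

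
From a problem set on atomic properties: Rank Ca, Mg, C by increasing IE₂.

Ca, Mg, C

After 1 electron has been removed, what remains? Ca⁺ still has 1 valence electron; Mg⁺ still has 1 valence electron; C⁺ still has 3 valence electrons.
All are still removing valence electrons, so compare the +1 ions as you would atoms: IE_2 generally rises across a period (higher Z_eff) and falls down a group (larger shell), subject to the usual subshell exceptions.
Valence configurations: Ca⁺ [Ar]4s¹, Mg⁺ [Ne]3s¹, C⁺ [He]2s²2p¹.
The numbers (kJ/mol): Ca 1145, Mg 1451, C 2353.
Overall IE_2 order: Ca < Mg < C.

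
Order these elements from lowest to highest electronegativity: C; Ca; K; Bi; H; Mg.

K < Ca < Mg < Bi < H < C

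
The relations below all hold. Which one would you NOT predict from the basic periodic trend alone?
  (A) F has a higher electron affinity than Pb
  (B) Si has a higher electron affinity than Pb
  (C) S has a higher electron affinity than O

The general trend: electron affinity increases across a period and decreases down a group.
(A) F (period 2, group 17) vs Pb (period 6, group 14): the stated order agrees with the simple trend.
(B) Si (period 3, group 14) vs Pb (period 6, group 14): the stated order agrees with the simple trend.
(C) S (period 3, group 16) vs O (period 2, group 16): the stated order contradicts the simple trend.
The exception is (C): the compact 2p subshell of O repels the added electron more than S's larger 3p does.

(C)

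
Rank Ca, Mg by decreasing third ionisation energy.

Consider each +2 ion: Ca²⁺ is the bare [Ar] core; Mg²⁺ is the bare [Ne] core.
All of these are removing an electron from a noble-gas core or deeper; the smaller core (lower principal quantum number) is held far more tightly, and within a period the higher nuclear charge binds the same core more tightly.
Tabulated IE_3 (kJ/mol): Ca 4912, Mg 7733.
Hence IE_3: Ca < Mg.

Mg, Ca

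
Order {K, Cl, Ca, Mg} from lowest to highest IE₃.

Cl, K, Ca, Mg

IE_3 is the cost of taking one more electron from the +2 cation: K²⁺ is already 1 electron into the core; Cl²⁺ still has 5 valence electrons; Ca²⁺ is the bare [Ar] core; Mg²⁺ is the bare [Ne] core.
Breaking into a closed-shell core is much more expensive than removing a leftover valence electron — K, Ca and Mg have the largest IE_3 here.
Approximate IE_3 values (kJ/mol): K 4420, Cl 3822, Ca 4912, Mg 7733.
Hence IE_3: Cl < K < Ca < Mg.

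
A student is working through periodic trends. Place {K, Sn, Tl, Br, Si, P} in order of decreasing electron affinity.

Br > Si > Sn > P > K > Tl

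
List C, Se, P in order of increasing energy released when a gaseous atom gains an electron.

P, C, Se

Electron affinity generally becomes more exothermic across a period toward the halogens and less exothermic down a group.
A diagonal step moves right (one effect) and down (the opposite effect) at once.
C > P: period and group pull opposite ways; the down-group shift dominates (122 vs 72 kJ/mol).
Se > C: the two effects oppose for this pair; the across-period effect wins (195 vs 122 kJ/mol).
For reference (kJ/mol): C 122, P 72, Se 195.
So from lowest to highest: P < C < Se.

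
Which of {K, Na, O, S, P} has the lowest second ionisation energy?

P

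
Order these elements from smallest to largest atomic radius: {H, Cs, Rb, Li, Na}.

H, Li, Na, Rb, Cs

Radius decreases left→right (rising Z_eff, same n) and increases top→bottom (higher n).
All are in group 1, so atomic radius increases down the group.
So from smallest to largest: H < Li < Na < Rb < Cs.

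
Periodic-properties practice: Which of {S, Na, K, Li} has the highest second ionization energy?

Li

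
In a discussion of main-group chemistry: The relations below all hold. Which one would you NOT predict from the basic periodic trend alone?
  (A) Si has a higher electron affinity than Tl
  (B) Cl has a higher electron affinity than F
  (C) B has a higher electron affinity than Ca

The general trend: electron affinity increases across a period and decreases down a group.
(A) Si (period 3, group 14) vs Tl (period 6, group 13): the stated order agrees with the simple trend.
(B) Cl (period 3, group 17) vs F (period 2, group 17): the stated order contradicts the simple trend.
(C) B (period 2, group 13) vs Ca (period 4, group 2): the stated order agrees with the simple trend.
The exception is (B): F's small 2p subshell makes the incoming electron feel strong e⁻–e⁻ repulsion, so Cl actually releases more energy on gaining an electron.

(B)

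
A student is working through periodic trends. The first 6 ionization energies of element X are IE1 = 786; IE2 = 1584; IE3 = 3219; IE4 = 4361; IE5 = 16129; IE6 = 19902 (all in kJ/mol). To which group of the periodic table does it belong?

Group 14

Look for the largest jump between consecutive ionization energies: IE5/IE4 ≈ 3.7, far larger than any earlier ratio.
That jump marks the point where a core electron is being removed. So the atom has 4 valence electrons.
A main-group element with 4 valence electrons is in group 14.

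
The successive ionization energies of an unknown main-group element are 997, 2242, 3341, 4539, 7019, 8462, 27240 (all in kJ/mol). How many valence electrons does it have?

Look for the largest jump between consecutive ionization energies: IE7/IE6 ≈ 3.2, far larger than any earlier ratio.
That jump marks the point where a core electron is being removed. So the atom has 6 valence electrons.

6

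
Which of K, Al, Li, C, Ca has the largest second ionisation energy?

Li

IE_2 is the cost of taking one more electron from the +1 cation: K⁺ is the bare [Ar] core; Al⁺ still has 2 valence electrons; Li⁺ is the bare [He] core; C⁺ still has 3 valence electrons; Ca⁺ still has 1 valence electron.
Breaking into a closed-shell core is much more expensive than removing a leftover valence electron — K and Li have the largest IE_2 here.
Valence configurations: Al⁺ [Ne]3s², C⁺ [He]2s²2p¹, Ca⁺ [Ar]4s¹.
Approximate IE_2 values (kJ/mol): K 3052, Al 1817, Li 7298, C 2353, Ca 1145.
Putting it together, IE_2: Ca < Al < C < K < Li.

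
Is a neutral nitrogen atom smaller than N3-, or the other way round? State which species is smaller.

Forming N3- adds 3 electrons to N. More electron–electron repulsion in the same shell, with unchanged nuclear charge, lets the cloud expand.
An anion is larger than its parent atom: N3- > N.

N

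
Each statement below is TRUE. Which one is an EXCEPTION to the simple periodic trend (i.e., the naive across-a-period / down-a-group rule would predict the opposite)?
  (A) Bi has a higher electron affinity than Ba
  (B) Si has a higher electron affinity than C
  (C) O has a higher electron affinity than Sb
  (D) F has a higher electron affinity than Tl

(B)

The general trend: electron affinity increases across a period and decreases down a group.
(A) Bi (period 6, group 15) vs Ba (period 6, group 2): the stated order agrees with the simple trend.
(B) Si (period 3, group 14) vs C (period 2, group 14): the stated order contradicts the simple trend.
(C) O (period 2, group 16) vs Sb (period 5, group 15): the stated order agrees with the simple trend.
(D) F (period 2, group 17) vs Tl (period 6, group 13): the stated order agrees with the simple trend.
The exception is (B): Si's larger, more diffuse 3p orbitals accept an added electron slightly more readily than C's compact 2p.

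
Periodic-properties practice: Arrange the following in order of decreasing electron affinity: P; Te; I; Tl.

P is in period 3, group 15; Te is in period 5, group 16; I is in period 5, group 17; Tl is in period 6, group 13.
Adding an electron releases more energy for atoms nearer the top right (short of the noble gases).
These span different periods and groups, so the two trends combine.
P > Tl: relative to Tl, both the across-period and down-group shifts push P's electron affinity up.
Te > P: period and group pull opposite ways; the across-period shift dominates (190 vs 72 kJ/mol).
I > Te: I lies to the right of Te in period 5, so the across-period effect alone puts I higher.
For reference (kJ/mol): P 72, Te 190, I 295, Tl 19.
So from highest to lowest: I > Te > P > Tl.

I > Te > P > Tl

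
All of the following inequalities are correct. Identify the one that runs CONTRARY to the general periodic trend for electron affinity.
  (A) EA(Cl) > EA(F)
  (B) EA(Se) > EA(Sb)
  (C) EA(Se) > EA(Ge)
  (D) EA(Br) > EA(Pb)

The general trend: electron affinity increases across a period and decreases down a group.
(A) Cl (period 3, group 17) vs F (period 2, group 17): the stated order contradicts the simple trend.
(B) Se (period 4, group 16) vs Sb (period 5, group 15): the stated order agrees with the simple trend.
(C) Se (period 4, group 16) vs Ge (period 4, group 14): the stated order agrees with the simple trend.
(D) Br (period 4, group 17) vs Pb (period 6, group 14): the stated order agrees with the simple trend.
The exception is (A): F's small 2p subshell makes the incoming electron feel strong e⁻–e⁻ repulsion, so Cl actually releases more energy on gaining an electron.

(A)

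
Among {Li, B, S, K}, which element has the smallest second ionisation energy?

The second ionization energy removes an electron from the +1 ion. For each element: Li⁺ is the bare [He] core; B⁺ still has 2 valence electrons; S⁺ still has 5 valence electrons; K⁺ is the bare [Ar] core.
Pulling an electron out of a noble-gas core costs far more than removing a remaining valence electron, so K and Li sit at the high end of IE_2.
Valence configurations: B⁺ [He]2s², S⁺ [Ne]3s²3p³.
Tabulated IE_2 (kJ/mol): Li 7298, B 2427, S 2252, K 3052.
Overall IE_2 order: S < B < K < Li.

S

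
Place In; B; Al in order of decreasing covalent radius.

In, Al, B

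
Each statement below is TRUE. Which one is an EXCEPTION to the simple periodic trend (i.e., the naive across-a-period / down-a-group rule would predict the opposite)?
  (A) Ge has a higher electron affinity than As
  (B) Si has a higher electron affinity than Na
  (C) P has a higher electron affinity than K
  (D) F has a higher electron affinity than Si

(A)

The general trend: electron affinity increases across a period and decreases down a group.
(A) Ge (period 4, group 14) vs As (period 4, group 15): the stated order contradicts the simple trend.
(B) Si (period 3, group 14) vs Na (period 3, group 1): the stated order agrees with the simple trend.
(C) P (period 3, group 15) vs K (period 4, group 1): the stated order agrees with the simple trend.
(D) F (period 2, group 17) vs Si (period 3, group 14): the stated order agrees with the simple trend.
The exception is (A): adding an electron to As's half-filled 4p³ is unfavourable, so Ge (4p²) has the more exothermic EA.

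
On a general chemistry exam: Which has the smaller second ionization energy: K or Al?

Al

Consider each +1 ion: K⁺ is the bare [Ar] core; Al⁺ still has 2 valence electrons.
Breaking into a closed-shell core is much more expensive than removing a leftover valence electron — K has the largest IE_2 here.
The numbers (kJ/mol): K 3052, Al 1817.
Hence IE_2: Al < K.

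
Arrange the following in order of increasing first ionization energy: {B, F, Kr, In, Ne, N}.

In < B < Kr < N < F < Ne

B is in period 2, group 13; N is in period 2, group 15; F is in period 2, group 17; Ne is in period 2, group 18; Kr is in period 4, group 18; In is in period 5, group 13.
First ionization energy rises across a period (greater Z_eff holds electrons more tightly) and falls down a group (valence electrons are farther from the nucleus).
These span different periods and groups, so the two trends combine.
B > In: they share group 13; the group trend gives B the larger value.
Kr > B: period and group pull opposite ways; the across-period shift dominates (1351 vs 801 kJ/mol).
N > Kr: period and group pull opposite ways; the down-group shift dominates (1402 vs 1351 kJ/mol).
F > N: both are in period 2; the period trend gives F the larger value.
Ne > F: Ne lies to the right of F in period 2, so the across-period effect alone puts Ne higher.
Tabulated first ionization energy (kJ/mol): B 801, N 1402, F 1681, Ne 2081, Kr 1351, In 558.
So from lowest to highest: In < B < Kr < N < F < Ne.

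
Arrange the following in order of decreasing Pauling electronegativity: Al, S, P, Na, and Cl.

Na is in period 3, group 1; Al is in period 3, group 13; P is in period 3, group 15; S is in period 3, group 16; Cl is in period 3, group 17.
Smaller atoms with higher effective nuclear charge are more electronegative.
All lie in period 3, so electronegativity increases left to right.
So from highest to lowest: Cl > S > P > Al > Na.

Cl > S > P > Al > Na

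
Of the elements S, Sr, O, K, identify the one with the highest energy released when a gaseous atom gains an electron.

O is in period 2, group 16; S is in period 3, group 16; K is in period 4, group 1; Sr is in period 5, group 2.
Atoms with high Z_eff and room in the valence shell (especially the halogens) have the most exothermic electron affinities.
Neither a single period nor a single group — weigh both effects.
K > Sr: the two effects oppose for this pair; the down-group effect wins (48 vs 5 kJ/mol).
O > K: both effects reinforce here, so O is clearly the higher of the two.
S > O: this pair runs against the simple trend — see the exception note.
Note the exception: S has a higher electron affinity than O, contrary to the simple trend — the compact 2p subshell of O repels the added electron more than S's larger 3p does.
Tabulated electron affinity (kJ/mol): O 141, S 200, K 48, Sr 5.
The highest energy released when a gaseous atom gains an electron among these belongs to S.

S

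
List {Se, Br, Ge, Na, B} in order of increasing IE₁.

First ionization energy rises across a period (greater Z_eff holds electrons more tightly) and falls down a group (valence electrons are farther from the nucleus).
Neither a single period nor a single group — weigh both effects.
Ge > Na: the two effects oppose for this pair; the across-period effect wins (762 vs 496 kJ/mol).
B > Ge: period and group pull opposite ways; the down-group shift dominates (801 vs 762 kJ/mol).
Se > B: period and group pull opposite ways; the across-period shift dominates (941 vs 801 kJ/mol).
Br > Se: Br lies to the right of Se in period 4, so the across-period effect alone puts Br higher.
Approximate values (kJ/mol): B 801, Na 496, Ge 762, Se 941, Br 1140.
So from lowest to highest: Na < Ge < B < Se < Br.

Na < Ge < B < Se < Br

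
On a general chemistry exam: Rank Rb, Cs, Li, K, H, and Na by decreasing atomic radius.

Cs > Rb > K > Na > Li > H

H is in period 1, group 1; Li is in period 2, group 1; Na is in period 3, group 1; K is in period 4, group 1; Rb is in period 5, group 1; Cs is in period 6, group 1.
Radius decreases left→right (rising Z_eff, same n) and increases top→bottom (higher n).
All are in group 1, so atomic radius increases down the group.
So from largest to smallest: Cs > Rb > K > Na > Li > H.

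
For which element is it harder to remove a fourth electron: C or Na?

After 3 electrons have been removed, what remains? C³⁺ still has 1 valence electron; Na³⁺ is already 2 electrons into the core.
Core electrons are held far more tightly than valence electrons, so Na tops the IE_4 order.
The numbers (kJ/mol): C 6223, Na 9543.
So the fourth ionization energies run C < Na.

Na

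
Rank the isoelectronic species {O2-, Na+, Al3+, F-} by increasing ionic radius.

All of these have 10 electrons, so size is governed by nuclear charge alone: the more protons, the stronger the pull on the same electron cloud, and the smaller the ion.
Nuclear charges: Al3+ (Z=13), Na+ (Z=11), F- (Z=9), O2- (Z=8).
Smallest to largest: Al3+ < Na+ < F- < O2-.

Al3+ < Na+ < F- < O2-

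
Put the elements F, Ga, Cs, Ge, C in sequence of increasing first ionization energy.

First ionization energy rises across a period (greater Z_eff holds electrons more tightly) and falls down a group (valence electrons are farther from the nucleus).
These span different periods and groups, so the two trends combine.
Ga > Cs: relative to Cs, both the across-period and down-group shifts push Ga's first ionization energy up.
Ge > Ga: both are in period 4; the period trend gives Ge the larger value.
C > Ge: C sits above Ge in group 14, so the down-group effect alone puts C higher.
F > C: F lies to the right of C in period 2, so the across-period effect alone puts F higher.
Tabulated first ionization energy (kJ/mol): C 1086, F 1681, Ga 579, Ge 762, Cs 376.
So from lowest to highest: Cs < Ga < Ge < C < F.

Cs, Ga, Ge, C, F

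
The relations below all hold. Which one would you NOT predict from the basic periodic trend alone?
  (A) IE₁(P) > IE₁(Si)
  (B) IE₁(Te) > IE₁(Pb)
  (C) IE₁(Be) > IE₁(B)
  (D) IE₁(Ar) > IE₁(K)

The general trend: first ionisation energy increases across a period and decreases down a group.
(A) P (period 3, group 15) vs Si (period 3, group 14): the stated order agrees with the simple trend.
(B) Te (period 5, group 16) vs Pb (period 6, group 14): the stated order agrees with the simple trend.
(C) Be (period 2, group 2) vs B (period 2, group 13): the stated order contradicts the simple trend.
(D) Ar (period 3, group 18) vs K (period 4, group 1): the stated order agrees with the simple trend.
The exception is (C): removing B's lone 2p electron is easier than breaking Be's filled 2s².

(C)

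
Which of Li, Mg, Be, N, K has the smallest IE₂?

Mg

IE_2 is the cost of taking one more electron from the +1 cation: Li⁺ is the bare [He] core; Mg⁺ still has 1 valence electron; Be⁺ still has 1 valence electron; N⁺ still has 4 valence electrons; K⁺ is the bare [Ar] core.
Breaking into a closed-shell core is much more expensive than removing a leftover valence electron — K and Li have the largest IE_2 here.
Valence configurations: Mg⁺ [Ne]3s¹, Be⁺ [He]2s¹, N⁺ [He]2s²2p².
The numbers (kJ/mol): Li 7298, Mg 1451, Be 1757, N 2856, K 3052.
Hence IE_2: Mg < Be < N < K < Li.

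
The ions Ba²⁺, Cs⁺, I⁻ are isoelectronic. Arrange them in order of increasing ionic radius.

Ba²⁺ < Cs⁺ < I⁻

All of these have 54 electrons, so size is governed by nuclear charge alone: the more protons, the stronger the pull on the same electron cloud, and the smaller the ion.
Nuclear charges: Ba²⁺ (Z=56), Cs⁺ (Z=55), I⁻ (Z=53).
Smallest to largest: Ba²⁺ < Cs⁺ < I⁻.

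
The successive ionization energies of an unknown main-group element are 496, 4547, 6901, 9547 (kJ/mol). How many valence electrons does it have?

1

Look for the largest jump between consecutive ionization energies: IE2/IE1 ≈ 9.2, far larger than any earlier ratio.
That jump marks the point where a core electron is being removed. So the atom has 1 valence electron.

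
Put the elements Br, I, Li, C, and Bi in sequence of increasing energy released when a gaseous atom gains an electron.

Li < Bi < C < I < Br

Atoms with high Z_eff and room in the valence shell (especially the halogens) have the most exothermic electron affinities.
Here both period and group differ, so the two effects have to be weighed against each other.
Bi > Li: the two effects oppose for this pair; the across-period effect wins (91 vs 60 kJ/mol).
C > Bi: period and group pull opposite ways; the down-group shift dominates (122 vs 91 kJ/mol).
I > C: period and group pull opposite ways; the across-period shift dominates (295 vs 122 kJ/mol).
Br > I: they share group 17; the group trend gives Br the larger value.
Approximate values (kJ/mol): Li 60, C 122, Br 325, I 295, Bi 91.
So from lowest to highest: Li < Bi < C < I < Br.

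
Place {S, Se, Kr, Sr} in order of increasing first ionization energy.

S is in period 3, group 16; Se is in period 4, group 16; Kr is in period 4, group 18; Sr is in period 5, group 2.
Removing the outermost electron gets harder across a period and easier down a group.
These span different periods and groups, so the two trends combine.
Se > Sr: relative to Sr, both the across-period and down-group shifts push Se's first ionization energy up.
S > Se: they share group 16; the group trend gives S the larger value.
Kr > S: period and group pull opposite ways; the across-period shift dominates (1351 vs 1000 kJ/mol).
Tabulated first ionization energy (kJ/mol): S 1000, Se 941, Kr 1351, Sr 550.
So from lowest to highest: Sr < Se < S < Kr.

Sr, Se, S, Kr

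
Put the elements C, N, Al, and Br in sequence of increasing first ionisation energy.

C is in period 2, group 14; N is in period 2, group 15; Al is in period 3, group 13; Br is in period 4, group 17.
Removing the outermost electron gets harder across a period and easier down a group.
Neither a single period nor a single group — weigh both effects.
C > Al: both effects reinforce here, so C is clearly the higher of the two.
Br > C: the two effects oppose for this pair; the across-period effect wins (1140 vs 1086 kJ/mol).
N > Br: period and group pull opposite ways; the down-group shift dominates (1402 vs 1140 kJ/mol).
Tabulated first ionization energy (kJ/mol): C 1086, N 1402, Al 578, Br 1140.
So from lowest to highest: Al < C < Br < N.

Al < C < Br < N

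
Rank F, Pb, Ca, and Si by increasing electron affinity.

F is in period 2, group 17; Si is in period 3, group 14; Ca is in period 4, group 2; Pb is in period 6, group 14.
EA tends to increase across a period and decrease down a group, though the pattern is less regular than for IE or radius.
Neither a single period nor a single group — weigh both effects.
Pb > Ca: period and group pull opposite ways; the across-period shift dominates (35 vs 2 kJ/mol).
Si > Pb: they share group 14; the group trend gives Si the larger value.
F > Si: both effects reinforce here, so F is clearly the higher of the two.
Approximate values (kJ/mol): F 328, Si 134, Ca 2, Pb 35.
So from lowest to highest: Ca < Pb < Si < F.

Ca, Pb, Si, F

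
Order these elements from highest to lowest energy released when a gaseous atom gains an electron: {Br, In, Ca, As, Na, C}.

Br > C > As > Na > In > Ca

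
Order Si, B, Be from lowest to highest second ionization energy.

Si < Be < B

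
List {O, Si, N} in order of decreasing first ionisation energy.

N is in period 2, group 15; O is in period 2, group 16; Si is in period 3, group 14.
Across a period the outer electron is held more tightly (higher IE₁); down a group it sits in a higher shell, more shielded, and comes off more easily.
These span different periods and groups, so the two trends combine.
O > Si: relative to Si, both the across-period and down-group shifts push O's first ionization energy up.
N > O: this pair runs against the simple trend — see the exception note.
Note the exception: N has a higher first ionization energy than O, contrary to the simple trend — pairing an electron in O's 2p⁴ costs repulsion energy, so O ionizes more easily than half-filled N (2p³).
Tabulated first ionization energy (kJ/mol): N 1402, O 1314, Si 786.
So from highest to lowest: N > O > Si.

N, O, Si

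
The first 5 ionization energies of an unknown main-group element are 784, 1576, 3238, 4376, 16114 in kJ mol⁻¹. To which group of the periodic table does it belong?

Look for the largest jump between consecutive ionization energies: IE5/IE4 ≈ 3.7, far larger than any earlier ratio.
That jump marks the point where a core electron is being removed. So the atom has 4 valence electrons.
A main-group element with 4 valence electrons is in group 14.

Group 14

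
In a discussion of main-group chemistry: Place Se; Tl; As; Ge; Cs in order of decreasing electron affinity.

Se > Ge > As > Cs > Tl

Adding an electron releases more energy for atoms nearer the top right (short of the noble gases).
Here both period and group differ, so the two effects have to be weighed against each other.
Cs > Tl: this pair runs against the simple trend — see the exception note.
As > Cs: relative to Cs, both the across-period and down-group shifts push As's electron affinity up.
Ge > As: this pair runs against the simple trend — see the exception note.
Se > Ge: both are in period 4; the period trend gives Se the larger value.
Note the exception: Cs has a higher electron affinity than Tl, contrary to the simple trend — Tl's ns²np¹ configuration gives only a small electron affinity — the sparsely filled np subshell binds an added electron weakly.
Note the exception: Ge has a higher electron affinity than As, contrary to the simple trend — adding an electron to As's half-filled 4p³ is unfavourable, so Ge (4p²) has the more exothermic EA.
Tabulated electron affinity (kJ/mol): Ge 119, As 78, Se 195, Cs 46, Tl 19.
So from highest to lowest: Se > Ge > As > Cs > Tl.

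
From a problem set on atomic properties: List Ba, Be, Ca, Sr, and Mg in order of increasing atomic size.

Be is in period 2, group 2; Mg is in period 3, group 2; Ca is in period 4, group 2; Sr is in period 5, group 2; Ba is in period 6, group 2.
Atomic radius shrinks across a period as nuclear charge pulls the same shell inward, and grows down a group as new shells are added.
All are in group 2, so atomic radius increases down the group.
So from smallest to largest: Be < Mg < Ca < Sr < Ba.

Be < Mg < Ca < Sr < Ba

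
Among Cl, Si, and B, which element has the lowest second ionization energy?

Si

After 1 electron has been removed, what remains? Cl⁺ still has 6 valence electrons; Si⁺ still has 3 valence electrons; B⁺ still has 2 valence electrons.
All are still removing valence electrons, so compare the +1 ions as you would atoms: IE_2 generally rises across a period (higher Z_eff) and falls down a group (larger shell), subject to the usual subshell exceptions.
Valence configurations: Cl⁺ [Ne]3s²3p⁴, Si⁺ [Ne]3s²3p¹, B⁺ [He]2s².
The numbers (kJ/mol): Cl 2298, Si 1577, B 2427.
Overall IE_2 order: Si < Cl < B.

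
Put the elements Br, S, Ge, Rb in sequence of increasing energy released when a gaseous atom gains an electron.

Adding an electron releases more energy for atoms nearer the top right (short of the noble gases).
These span different periods and groups, so the two trends combine.
Ge > Rb: both effects reinforce here, so Ge is clearly the higher of the two.
S > Ge: relative to Ge, both the across-period and down-group shifts push S's electron affinity up.
Br > S: the two effects oppose for this pair; the across-period effect wins (325 vs 200 kJ/mol).
For reference (kJ/mol): S 200, Ge 119, Br 325, Rb 47.
So from lowest to highest: Rb < Ge < S < Br.

Rb, Ge, S, Br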